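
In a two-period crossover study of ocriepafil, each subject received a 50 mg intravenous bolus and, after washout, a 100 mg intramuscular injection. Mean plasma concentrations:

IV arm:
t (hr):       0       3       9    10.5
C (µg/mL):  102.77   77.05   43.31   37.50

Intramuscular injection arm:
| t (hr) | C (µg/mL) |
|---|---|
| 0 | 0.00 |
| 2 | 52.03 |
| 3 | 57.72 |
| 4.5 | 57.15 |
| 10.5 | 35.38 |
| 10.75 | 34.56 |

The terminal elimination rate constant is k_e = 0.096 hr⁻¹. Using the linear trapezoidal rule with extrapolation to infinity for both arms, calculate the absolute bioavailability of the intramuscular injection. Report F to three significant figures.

F = 0.388

Trapezoidal AUC_0→10.5 (IV):
  [0→3]: (102.77+77.05)/2 × 3 = 269.73
  [3→9]: (77.05+43.31)/2 × 6 = 361.08
  [9→10.5]: (43.31+37.50)/2 × 1.5 = 60.6075
  Sum = 691.4175 µg/mL·hr
IV tail: 37.50/0.096 = 390.625; AUC_iv,0→∞ = 691.4175 + 390.625 = 1082.0425 µg/mL·hr
Trapezoidal AUC_0→10.75 (intramuscular injection):
  [0→2]: (0.00+52.03)/2 × 2 = 52.03
  [2→3]: (52.03+57.72)/2 × 1 = 54.875
  [3→4.5]: (57.72+57.15)/2 × 1.5 = 86.1525
  [4.5→10.5]: (57.15+35.38)/2 × 6 = 277.59
  [10.5→10.75]: (35.38+34.56)/2 × 0.25 = 8.7425
  Sum = 479.39 µg/mL·hr
intramuscular injection tail: 34.56/0.096 = 360.000; AUC_ev,0→∞ = 479.39 + 360.000 = 839.39 µg/mL·hr
F = (AUC_ev/D_ev)/(AUC_iv/D_iv) = (839.39/100)/(1082.0425/50) = 8.3939/21.64085 = 0.3879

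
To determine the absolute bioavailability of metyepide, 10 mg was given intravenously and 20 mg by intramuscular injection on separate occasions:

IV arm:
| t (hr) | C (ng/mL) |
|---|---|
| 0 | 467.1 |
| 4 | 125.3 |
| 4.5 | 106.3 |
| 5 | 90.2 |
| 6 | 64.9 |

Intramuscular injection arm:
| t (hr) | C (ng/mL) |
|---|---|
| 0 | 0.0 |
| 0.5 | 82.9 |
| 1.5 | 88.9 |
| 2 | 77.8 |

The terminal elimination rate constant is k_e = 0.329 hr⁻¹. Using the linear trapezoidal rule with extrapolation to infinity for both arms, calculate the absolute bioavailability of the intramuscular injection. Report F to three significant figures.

Trapezoidal AUC_0→6 (IV):
  [0→4]: (467.1+125.3)/2 × 4 = 1184.8
  [4→4.5]: (125.3+106.3)/2 × 0.5 = 57.9
  [4.5→5]: (106.3+90.2)/2 × 0.5 = 49.125
  [5→6]: (90.2+64.9)/2 × 1 = 77.55
  Sum = 1369.375 ng/mL·hr
IV tail: 64.9/0.329 = 197.264; AUC_iv,0→∞ = 1369.375 + 197.264 = 1566.639 ng/mL·hr
Trapezoidal AUC_0→2 (intramuscular injection):
  [0→0.5]: (0.0+82.9)/2 × 0.5 = 20.725
  [0.5→1.5]: (82.9+88.9)/2 × 1 = 85.9
  [1.5→2]: (88.9+77.8)/2 × 0.5 = 41.675
  Sum = 148.3 ng/mL·hr
intramuscular injection tail: 77.8/0.329 = 236.474; AUC_ev,0→∞ = 148.3 + 236.474 = 384.774 ng/mL·hr
F = (AUC_ev/D_ev)/(AUC_iv/D_iv) = (384.774/20)/(1566.639/10) = 19.2387/156.6639 = 0.1228

F = 0.123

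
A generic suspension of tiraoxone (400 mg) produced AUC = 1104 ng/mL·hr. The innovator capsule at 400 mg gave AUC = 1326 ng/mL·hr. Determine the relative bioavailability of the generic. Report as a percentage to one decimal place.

F_rel = (AUC_test/D_test) / (AUC_ref/D_ref)
      = (1104/400) / (1326/400)
      = 2.76 / 3.315 = 0.8326 = 83.26%

F_rel = 83.3%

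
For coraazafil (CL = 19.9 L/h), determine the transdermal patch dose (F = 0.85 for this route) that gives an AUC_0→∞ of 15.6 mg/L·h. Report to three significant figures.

Dose = CL × AUC_0→∞ / F
     = 19.9 × 15.6 / 0.85 = 365.224 mg

Dose = 365 mg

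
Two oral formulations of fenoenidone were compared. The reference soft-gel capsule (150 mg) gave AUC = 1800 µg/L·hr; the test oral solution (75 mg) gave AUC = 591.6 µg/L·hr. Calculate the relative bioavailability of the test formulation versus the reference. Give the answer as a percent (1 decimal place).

F_rel = 65.7%

F_rel = (AUC_test/D_test) / (AUC_ref/D_ref)
      = (591.6/75) / (1800/150)
      = 7.888 / 12 = 0.6573 = 65.73%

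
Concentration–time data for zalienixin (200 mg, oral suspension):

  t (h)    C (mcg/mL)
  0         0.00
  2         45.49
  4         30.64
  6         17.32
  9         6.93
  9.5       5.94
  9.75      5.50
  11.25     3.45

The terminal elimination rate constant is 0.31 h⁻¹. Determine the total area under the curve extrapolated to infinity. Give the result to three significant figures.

Trapezoidal AUC_0→11.25:
  [0→2]: (0.00+45.49)/2 × 2 = 45.49
  [2→4]: (45.49+30.64)/2 × 2 = 76.13
  [4→6]: (30.64+17.32)/2 × 2 = 47.96
  [6→9]: (17.32+6.93)/2 × 3 = 36.375
  [9→9.5]: (6.93+5.94)/2 × 0.5 = 3.2175
  [9.5→9.75]: (5.94+5.50)/2 × 0.25 = 1.43
  [9.75→11.25]: (5.50+3.45)/2 × 1.5 = 6.7125
  Sum = 217.315 mcg/mL·h
Extrapolated tail: C_last / k_e = 3.45 / 0.31 = 11.129
AUC_0→∞ = 217.315 + 11.129 = 228.444 mcg/mL·h

AUC = 228 mcg/mL·h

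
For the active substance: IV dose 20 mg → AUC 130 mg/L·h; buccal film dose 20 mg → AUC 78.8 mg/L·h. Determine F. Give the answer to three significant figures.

F = (AUC_ev / D_ev) / (AUC_iv / D_iv)
  = (78.8/20) / (130/20)
  = 3.94 / 6.5 = 0.6062

F = 0.606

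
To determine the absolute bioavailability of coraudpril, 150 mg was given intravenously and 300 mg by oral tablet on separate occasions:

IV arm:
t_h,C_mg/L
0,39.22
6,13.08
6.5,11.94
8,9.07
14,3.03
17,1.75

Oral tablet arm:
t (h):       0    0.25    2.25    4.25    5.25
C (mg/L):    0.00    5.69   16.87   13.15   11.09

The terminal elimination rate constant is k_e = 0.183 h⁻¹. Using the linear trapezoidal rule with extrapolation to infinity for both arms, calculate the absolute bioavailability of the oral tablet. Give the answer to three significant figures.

Trapezoidal AUC_0→17 (IV):
  [0→6]: (39.22+13.08)/2 × 6 = 156.9
  [6→6.5]: (13.08+11.94)/2 × 0.5 = 6.255
  [6.5→8]: (11.94+9.07)/2 × 1.5 = 15.7575
  [8→14]: (9.07+3.03)/2 × 6 = 36.3
  [14→17]: (3.03+1.75)/2 × 3 = 7.17
  Sum = 222.3825 mg/L·h
IV tail: 1.75/0.183 = 9.563; AUC_iv,0→∞ = 222.3825 + 9.563 = 231.9455 mg/L·h
Trapezoidal AUC_0→5.25 (oral tablet):
  [0→0.25]: (0.00+5.69)/2 × 0.25 = 0.71125
  [0.25→2.25]: (5.69+16.87)/2 × 2 = 22.56
  [2.25→4.25]: (16.87+13.15)/2 × 2 = 30.02
  [4.25→5.25]: (13.15+11.09)/2 × 1 = 12.12
  Sum = 65.41125 mg/L·h
oral tablet tail: 11.09/0.183 = 60.601; AUC_ev,0→∞ = 65.41125 + 60.601 = 126.01225 mg/L·h
F = (AUC_ev/D_ev)/(AUC_iv/D_iv) = (126.01225/300)/(231.9455/150) = 0.420041/1.5463 = 0.2716

F = 0.272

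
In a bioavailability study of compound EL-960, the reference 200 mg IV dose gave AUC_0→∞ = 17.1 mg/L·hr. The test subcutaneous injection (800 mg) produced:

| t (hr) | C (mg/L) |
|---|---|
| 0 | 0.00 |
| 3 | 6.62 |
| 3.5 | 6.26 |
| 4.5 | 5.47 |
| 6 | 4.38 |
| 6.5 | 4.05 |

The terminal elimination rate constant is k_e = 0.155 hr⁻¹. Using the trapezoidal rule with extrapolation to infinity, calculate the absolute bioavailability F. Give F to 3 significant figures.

Trapezoidal AUC_0→6.5 (subcutaneous injection):
  [0→3]: (0.00+6.62)/2 × 3 = 9.93
  [3→3.5]: (6.62+6.26)/2 × 0.5 = 3.22
  [3.5→4.5]: (6.26+5.47)/2 × 1 = 5.865
  [4.5→6]: (5.47+4.38)/2 × 1.5 = 7.3875
  [6→6.5]: (4.38+4.05)/2 × 0.5 = 2.1075
  Sum = 28.51 mg/L·hr
Tail: C_last/k_e = 4.05/0.155 = 26.129
AUC_0→∞ (subcutaneous injection) = 28.51 + 26.129 = 54.639 mg/L·hr
F = (AUC_ev/D_ev)/(AUC_iv/D_iv) = (54.639/800)/(17.1/200) = 0.06829875/0.0855 = 0.7988

F = 0.799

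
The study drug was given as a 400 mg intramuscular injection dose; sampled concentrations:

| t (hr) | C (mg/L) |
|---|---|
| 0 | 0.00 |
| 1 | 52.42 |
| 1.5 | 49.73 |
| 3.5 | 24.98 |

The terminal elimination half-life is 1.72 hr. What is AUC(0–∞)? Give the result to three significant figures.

AUC = 188 mg/L·hr

Trapezoidal AUC_0→3.5:
  [0→1]: (0.00+52.42)/2 × 1 = 26.21
  [1→1.5]: (52.42+49.73)/2 × 0.5 = 25.5375
  [1.5→3.5]: (49.73+24.98)/2 × 2 = 74.71
  Sum = 126.4575 mg/L·hr
k_e = ln2 / t½ = 0.693147 / 1.72 = 0.4030 hr^-1
Extrapolated tail: C_last / k_e = 24.98 / 0.403 = 61.985
AUC_0→∞ = 126.4575 + 61.985 = 188.4425 mg/L·hr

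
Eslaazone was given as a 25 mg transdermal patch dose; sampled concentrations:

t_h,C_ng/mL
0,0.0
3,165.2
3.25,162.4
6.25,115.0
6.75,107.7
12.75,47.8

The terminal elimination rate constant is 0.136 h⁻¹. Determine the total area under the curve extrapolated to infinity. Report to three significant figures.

AUC = 1580 ng/mL·h

Trapezoidal AUC_0→12.75:
  [0→3]: (0.0+165.2)/2 × 3 = 247.8
  [3→3.25]: (165.2+162.4)/2 × 0.25 = 40.95
  [3.25→6.25]: (162.4+115.0)/2 × 3 = 416.1
  [6.25→6.75]: (115.0+107.7)/2 × 0.5 = 55.675
  [6.75→12.75]: (107.7+47.8)/2 × 6 = 466.5
  Sum = 1227.025 ng/mL·h
Extrapolated tail: C_last / k_e = 47.8 / 0.136 = 351.471
AUC_0→∞ = 1227.025 + 351.471 = 1578.496 ng/mL·h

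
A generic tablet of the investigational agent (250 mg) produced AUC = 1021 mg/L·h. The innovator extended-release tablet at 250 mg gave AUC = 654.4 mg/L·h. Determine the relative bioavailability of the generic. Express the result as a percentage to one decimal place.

F_rel = 156.0%

F_rel = (AUC_test/D_test) / (AUC_ref/D_ref)
      = (1021/250) / (654.4/250)
      = 4.084 / 2.6176 = 1.5602 = 156.02%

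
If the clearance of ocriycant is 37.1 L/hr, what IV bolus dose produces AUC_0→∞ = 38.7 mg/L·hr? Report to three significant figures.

Dose_iv = CL × AUC_0→∞
     = 37.1 × 38.7 = 1435.77 mg

Dose = 1440 mg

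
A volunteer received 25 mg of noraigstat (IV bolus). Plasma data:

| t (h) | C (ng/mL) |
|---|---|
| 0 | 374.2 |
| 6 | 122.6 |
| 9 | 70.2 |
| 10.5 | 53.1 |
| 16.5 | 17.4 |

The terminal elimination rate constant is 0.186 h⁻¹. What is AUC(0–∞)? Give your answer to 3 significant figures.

Trapezoidal AUC_0→16.5:
  [0→6]: (374.2+122.6)/2 × 6 = 1490.4
  [6→9]: (122.6+70.2)/2 × 3 = 289.2
  [9→10.5]: (70.2+53.1)/2 × 1.5 = 92.475
  [10.5→16.5]: (53.1+17.4)/2 × 6 = 211.5
  Sum = 2083.575 ng/mL·h
Extrapolated tail: C_last / k_e = 17.4 / 0.186 = 93.548
AUC_0→∞ = 2083.575 + 93.548 = 2177.123 ng/mL·h

AUC = 2180 ng/mL·h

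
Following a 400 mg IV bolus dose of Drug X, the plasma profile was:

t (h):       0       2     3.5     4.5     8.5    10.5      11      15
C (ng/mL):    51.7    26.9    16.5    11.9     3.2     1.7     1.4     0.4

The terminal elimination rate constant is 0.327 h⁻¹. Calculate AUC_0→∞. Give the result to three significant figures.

AUC = 166 ng/mL·h

Trapezoidal AUC_0→15:
  [0→2]: (51.7+26.9)/2 × 2 = 78.6
  [2→3.5]: (26.9+16.5)/2 × 1.5 = 32.55
  [3.5→4.5]: (16.5+11.9)/2 × 1 = 14.2
  [4.5→8.5]: (11.9+3.2)/2 × 4 = 30.2
  [8.5→10.5]: (3.2+1.7)/2 × 2 = 4.9
  [10.5→11]: (1.7+1.4)/2 × 0.5 = 0.775
  [11→15]: (1.4+0.4)/2 × 4 = 3.6
  Sum = 164.825 ng/mL·h
Extrapolated tail: C_last / k_e = 0.4 / 0.327 = 1.223
AUC_0→∞ = 164.825 + 1.223 = 166.048 ng/mL·h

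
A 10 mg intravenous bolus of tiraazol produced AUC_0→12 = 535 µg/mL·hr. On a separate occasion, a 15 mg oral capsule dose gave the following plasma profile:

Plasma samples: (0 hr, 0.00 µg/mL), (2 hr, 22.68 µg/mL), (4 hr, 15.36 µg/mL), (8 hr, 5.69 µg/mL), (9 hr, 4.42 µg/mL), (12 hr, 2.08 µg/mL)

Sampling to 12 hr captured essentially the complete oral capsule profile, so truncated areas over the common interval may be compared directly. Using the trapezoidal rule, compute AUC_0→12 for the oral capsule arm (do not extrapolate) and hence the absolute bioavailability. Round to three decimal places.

F = 0.147

Trapezoidal AUC_0→12 (oral capsule):
  [0→2]: (0.00+22.68)/2 × 2 = 22.68
  [2→4]: (22.68+15.36)/2 × 2 = 38.04
  [4→8]: (15.36+5.69)/2 × 4 = 42.1
  [8→9]: (5.69+4.42)/2 × 1 = 5.055
  [9→12]: (4.42+2.08)/2 × 3 = 9.75
  Sum = 117.625 µg/mL·hr
F = (AUC_ev/D_ev)/(AUC_iv/D_iv) = (117.625/15)/(535/10) = 7.84167/53.5 = 0.1466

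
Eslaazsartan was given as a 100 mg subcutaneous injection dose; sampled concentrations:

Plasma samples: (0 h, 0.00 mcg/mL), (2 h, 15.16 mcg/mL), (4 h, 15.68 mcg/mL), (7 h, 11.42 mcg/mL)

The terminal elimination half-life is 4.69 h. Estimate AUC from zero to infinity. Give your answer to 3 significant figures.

Trapezoidal AUC_0→7:
  [0→2]: (0.00+15.16)/2 × 2 = 15.16
  [2→4]: (15.16+15.68)/2 × 2 = 30.84
  [4→7]: (15.68+11.42)/2 × 3 = 40.65
  Sum = 86.65 mcg/mL·h
k_e = ln2 / t½ = 0.693147 / 4.69 = 0.1478 h^-1
Extrapolated tail: C_last / k_e = 11.42 / 0.1478 = 77.267
AUC_0→∞ = 86.65 + 77.267 = 163.917 mcg/mL·h

AUC = 164 mcg/mL·h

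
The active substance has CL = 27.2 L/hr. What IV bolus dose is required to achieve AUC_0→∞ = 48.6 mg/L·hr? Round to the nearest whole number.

Dose_iv = CL × AUC_0→∞
     = 27.2 × 48.6 = 1321.92 mg

Dose = 1322 mg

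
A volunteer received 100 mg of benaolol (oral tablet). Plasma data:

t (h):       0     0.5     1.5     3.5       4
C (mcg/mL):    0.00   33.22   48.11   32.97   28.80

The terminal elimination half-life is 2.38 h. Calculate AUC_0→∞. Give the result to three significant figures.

Trapezoidal AUC_0→4:
  [0→0.5]: (0.00+33.22)/2 × 0.5 = 8.305
  [0.5→1.5]: (33.22+48.11)/2 × 1 = 40.665
  [1.5→3.5]: (48.11+32.97)/2 × 2 = 81.08
  [3.5→4]: (32.97+28.80)/2 × 0.5 = 15.4425
  Sum = 145.4925 mcg/mL·h
k_e = ln2 / t½ = 0.693147 / 2.38 = 0.2912 h^-1
Extrapolated tail: C_last / k_e = 28.80 / 0.2912 = 98.901
AUC_0→∞ = 145.4925 + 98.901 = 244.3935 mcg/mL·h

AUC = 244 mcg/mL·h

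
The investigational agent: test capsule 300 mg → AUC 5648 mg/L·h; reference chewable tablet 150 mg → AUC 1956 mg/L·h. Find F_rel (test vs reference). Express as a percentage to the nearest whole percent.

F_rel = (AUC_test/D_test) / (AUC_ref/D_ref)
      = (5648/300) / (1956/150)
      = 18.8267 / 13.04 = 1.4438 = 144.38%

F_rel = 144%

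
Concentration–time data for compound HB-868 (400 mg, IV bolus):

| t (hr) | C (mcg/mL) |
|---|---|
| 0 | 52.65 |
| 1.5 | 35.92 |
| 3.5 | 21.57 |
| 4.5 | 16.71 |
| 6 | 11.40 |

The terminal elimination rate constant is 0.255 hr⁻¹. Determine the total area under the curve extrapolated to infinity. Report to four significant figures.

AUC = 208.8 mcg/mL·hr

Trapezoidal AUC_0→6:
  [0→1.5]: (52.65+35.92)/2 × 1.5 = 66.4275
  [1.5→3.5]: (35.92+21.57)/2 × 2 = 57.49
  [3.5→4.5]: (21.57+16.71)/2 × 1 = 19.14
  [4.5→6]: (16.71+11.40)/2 × 1.5 = 21.0825
  Sum = 164.14 mcg/mL·hr
Extrapolated tail: C_last / k_e = 11.40 / 0.255 = 44.706
AUC_0→∞ = 164.14 + 44.706 = 208.846 mcg/mL·hr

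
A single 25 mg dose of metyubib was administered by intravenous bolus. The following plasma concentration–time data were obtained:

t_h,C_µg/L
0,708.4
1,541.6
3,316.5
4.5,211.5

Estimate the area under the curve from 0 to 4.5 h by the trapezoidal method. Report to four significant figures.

Trapezoidal AUC_0→4.5:
  [0→1]: (708.4+541.6)/2 × 1 = 625.0
  [1→3]: (541.6+316.5)/2 × 2 = 858.1
  [3→4.5]: (316.5+211.5)/2 × 1.5 = 396.0
  Sum = 1879.1 µg/L·h

AUC = 1879 µg/L·h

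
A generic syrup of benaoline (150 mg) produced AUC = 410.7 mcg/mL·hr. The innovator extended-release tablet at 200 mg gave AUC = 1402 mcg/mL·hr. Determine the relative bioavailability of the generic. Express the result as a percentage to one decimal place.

F_rel = (AUC_test/D_test) / (AUC_ref/D_ref)
      = (410.7/150) / (1402/200)
      = 2.738 / 7.01 = 0.3906 = 39.06%

F_rel = 39.1%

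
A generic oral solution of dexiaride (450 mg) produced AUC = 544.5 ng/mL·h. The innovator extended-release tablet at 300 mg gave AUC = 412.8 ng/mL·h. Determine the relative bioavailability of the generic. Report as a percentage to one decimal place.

F_rel = (AUC_test/D_test) / (AUC_ref/D_ref)
      = (544.5/450) / (412.8/300)
      = 1.21 / 1.376 = 0.8794 = 87.94%

F_rel = 87.9%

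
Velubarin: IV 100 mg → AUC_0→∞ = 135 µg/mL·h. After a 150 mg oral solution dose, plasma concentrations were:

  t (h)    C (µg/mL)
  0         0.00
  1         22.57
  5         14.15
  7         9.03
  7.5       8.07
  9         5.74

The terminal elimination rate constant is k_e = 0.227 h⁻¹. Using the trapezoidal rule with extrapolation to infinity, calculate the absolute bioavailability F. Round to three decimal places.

F = 0.730

Trapezoidal AUC_0→9 (oral solution):
  [0→1]: (0.00+22.57)/2 × 1 = 11.285
  [1→5]: (22.57+14.15)/2 × 4 = 73.44
  [5→7]: (14.15+9.03)/2 × 2 = 23.18
  [7→7.5]: (9.03+8.07)/2 × 0.5 = 4.275
  [7.5→9]: (8.07+5.74)/2 × 1.5 = 10.3575
  Sum = 122.5375 µg/mL·h
Tail: C_last/k_e = 5.74/0.227 = 25.286
AUC_0→∞ (oral solution) = 122.5375 + 25.286 = 147.8235 µg/mL·h
F = (AUC_ev/D_ev)/(AUC_iv/D_iv) = (147.8235/150)/(135/100) = 0.98549/1.35 = 0.7300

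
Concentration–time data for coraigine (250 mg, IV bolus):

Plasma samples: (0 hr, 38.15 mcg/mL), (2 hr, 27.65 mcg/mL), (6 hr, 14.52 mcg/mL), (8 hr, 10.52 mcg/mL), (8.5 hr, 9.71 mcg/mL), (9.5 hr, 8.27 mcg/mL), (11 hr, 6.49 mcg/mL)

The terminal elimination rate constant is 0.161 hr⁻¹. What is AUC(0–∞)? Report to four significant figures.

AUC = 240.6 mcg/mL·hr

Trapezoidal AUC_0→11:
  [0→2]: (38.15+27.65)/2 × 2 = 65.8
  [2→6]: (27.65+14.52)/2 × 4 = 84.34
  [6→8]: (14.52+10.52)/2 × 2 = 25.04
  [8→8.5]: (10.52+9.71)/2 × 0.5 = 5.0575
  [8.5→9.5]: (9.71+8.27)/2 × 1 = 8.99
  [9.5→11]: (8.27+6.49)/2 × 1.5 = 11.07
  Sum = 200.2975 mcg/mL·hr
Extrapolated tail: C_last / k_e = 6.49 / 0.161 = 40.311
AUC_0→∞ = 200.2975 + 40.311 = 240.6085 mcg/mL·hr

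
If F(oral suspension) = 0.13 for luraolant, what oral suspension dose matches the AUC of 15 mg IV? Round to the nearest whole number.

D_oral = 115 mg

For equal systemic exposure: F × D_ev = D_iv
D_ev = D_iv / F = 15 / 0.13 = 115.385 mg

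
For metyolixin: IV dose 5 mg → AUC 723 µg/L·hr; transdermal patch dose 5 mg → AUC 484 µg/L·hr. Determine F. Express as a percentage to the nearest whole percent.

F = 67%

F = (AUC_ev / D_ev) / (AUC_iv / D_iv)
  = (484/5) / (723/5)
  = 96.8 / 144.6 = 0.6694
  = 66.94%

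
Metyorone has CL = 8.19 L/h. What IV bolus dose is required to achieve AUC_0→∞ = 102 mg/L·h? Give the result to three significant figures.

Dose_iv = CL × AUC_0→∞
     = 8.19 × 102 = 835.38 mg

Dose = 835 mg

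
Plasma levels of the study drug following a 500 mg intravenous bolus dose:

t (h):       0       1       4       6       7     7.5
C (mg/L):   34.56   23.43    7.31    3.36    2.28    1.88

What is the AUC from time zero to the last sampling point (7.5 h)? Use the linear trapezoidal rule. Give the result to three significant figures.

AUC = 89.6 mg/L·h

Trapezoidal AUC_0→7.5:
  [0→1]: (34.56+23.43)/2 × 1 = 28.995
  [1→4]: (23.43+7.31)/2 × 3 = 46.11
  [4→6]: (7.31+3.36)/2 × 2 = 10.67
  [6→7]: (3.36+2.28)/2 × 1 = 2.82
  [7→7.5]: (2.28+1.88)/2 × 0.5 = 1.04
  Sum = 89.635 mg/L·h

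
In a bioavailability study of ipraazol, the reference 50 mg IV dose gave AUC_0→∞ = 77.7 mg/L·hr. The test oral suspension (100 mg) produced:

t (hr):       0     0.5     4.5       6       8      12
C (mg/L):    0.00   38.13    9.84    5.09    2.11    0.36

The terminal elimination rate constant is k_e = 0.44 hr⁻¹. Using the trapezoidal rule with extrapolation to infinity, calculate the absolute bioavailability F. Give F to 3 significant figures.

F = 0.834

Trapezoidal AUC_0→12 (oral suspension):
  [0→0.5]: (0.00+38.13)/2 × 0.5 = 9.5325
  [0.5→4.5]: (38.13+9.84)/2 × 4 = 95.94
  [4.5→6]: (9.84+5.09)/2 × 1.5 = 11.1975
  [6→8]: (5.09+2.11)/2 × 2 = 7.2
  [8→12]: (2.11+0.36)/2 × 4 = 4.94
  Sum = 128.81 mg/L·hr
Tail: C_last/k_e = 0.36/0.44 = 0.818
AUC_0→∞ (oral suspension) = 128.81 + 0.818 = 129.628 mg/L·hr
F = (AUC_ev/D_ev)/(AUC_iv/D_iv) = (129.628/100)/(77.7/50) = 1.29628/1.554 = 0.8342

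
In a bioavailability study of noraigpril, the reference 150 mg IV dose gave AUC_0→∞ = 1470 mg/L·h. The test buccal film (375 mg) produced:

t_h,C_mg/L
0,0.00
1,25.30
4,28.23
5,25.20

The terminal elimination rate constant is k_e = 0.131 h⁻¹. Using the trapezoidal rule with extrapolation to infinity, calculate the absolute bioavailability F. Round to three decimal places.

Trapezoidal AUC_0→5 (buccal film):
  [0→1]: (0.00+25.30)/2 × 1 = 12.65
  [1→4]: (25.30+28.23)/2 × 3 = 80.295
  [4→5]: (28.23+25.20)/2 × 1 = 26.715
  Sum = 119.66 mg/L·h
Tail: C_last/k_e = 25.20/0.131 = 192.366
AUC_0→∞ (buccal film) = 119.66 + 192.366 = 312.026 mg/L·h
F = (AUC_ev/D_ev)/(AUC_iv/D_iv) = (312.026/375)/(1470/150) = 0.832069/9.8 = 0.0849

F = 0.085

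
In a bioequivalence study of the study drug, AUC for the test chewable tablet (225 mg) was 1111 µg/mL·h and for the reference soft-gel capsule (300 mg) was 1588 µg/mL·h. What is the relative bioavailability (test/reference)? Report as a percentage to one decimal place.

F_rel = (AUC_test/D_test) / (AUC_ref/D_ref)
      = (1111/225) / (1588/300)
      = 4.93778 / 5.29333 = 0.9328 = 93.28%

F_rel = 93.3%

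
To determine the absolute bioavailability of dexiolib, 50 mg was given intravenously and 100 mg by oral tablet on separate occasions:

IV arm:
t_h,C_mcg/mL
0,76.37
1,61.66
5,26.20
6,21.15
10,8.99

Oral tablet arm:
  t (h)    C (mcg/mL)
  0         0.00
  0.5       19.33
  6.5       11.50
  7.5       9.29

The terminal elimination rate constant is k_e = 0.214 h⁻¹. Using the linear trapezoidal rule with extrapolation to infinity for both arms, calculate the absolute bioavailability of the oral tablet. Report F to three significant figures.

Trapezoidal AUC_0→10 (IV):
  [0→1]: (76.37+61.66)/2 × 1 = 69.015
  [1→5]: (61.66+26.20)/2 × 4 = 175.72
  [5→6]: (26.20+21.15)/2 × 1 = 23.675
  [6→10]: (21.15+8.99)/2 × 4 = 60.28
  Sum = 328.69 mcg/mL·h
IV tail: 8.99/0.214 = 42.009; AUC_iv,0→∞ = 328.69 + 42.009 = 370.699 mcg/mL·h
Trapezoidal AUC_0→7.5 (oral tablet):
  [0→0.5]: (0.00+19.33)/2 × 0.5 = 4.8325
  [0.5→6.5]: (19.33+11.50)/2 × 6 = 92.49
  [6.5→7.5]: (11.50+9.29)/2 × 1 = 10.395
  Sum = 107.7175 mcg/mL·h
oral tablet tail: 9.29/0.214 = 43.411; AUC_ev,0→∞ = 107.7175 + 43.411 = 151.1285 mcg/mL·h
F = (AUC_ev/D_ev)/(AUC_iv/D_iv) = (151.1285/100)/(370.699/50) = 1.511285/7.41398 = 0.2038

F = 0.204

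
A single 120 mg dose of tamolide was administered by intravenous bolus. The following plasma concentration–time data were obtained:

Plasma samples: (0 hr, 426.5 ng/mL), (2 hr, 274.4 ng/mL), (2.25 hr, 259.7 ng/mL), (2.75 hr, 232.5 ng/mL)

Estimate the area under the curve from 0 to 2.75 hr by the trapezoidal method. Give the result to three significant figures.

AUC = 891 ng/mL·hr

Trapezoidal AUC_0→2.75:
  [0→2]: (426.5+274.4)/2 × 2 = 700.9
  [2→2.25]: (274.4+259.7)/2 × 0.25 = 66.7625
  [2.25→2.75]: (259.7+232.5)/2 × 0.5 = 123.05
  Sum = 890.7125 ng/mL·hr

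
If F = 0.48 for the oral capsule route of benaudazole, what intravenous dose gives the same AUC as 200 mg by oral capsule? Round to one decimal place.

Systemic exposure from an extravascular dose = F × D_ev, so the equivalent IV dose is F × D_ev.
D_iv = F × D_ev = 0.48 × 200 = 96 mg

D_iv = 96.0 mg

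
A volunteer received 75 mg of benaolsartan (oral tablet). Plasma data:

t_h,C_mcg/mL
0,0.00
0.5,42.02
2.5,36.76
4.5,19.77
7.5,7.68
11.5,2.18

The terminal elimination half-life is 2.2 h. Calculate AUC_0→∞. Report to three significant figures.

AUC = 214 mcg/mL·h

Trapezoidal AUC_0→11.5:
  [0→0.5]: (0.00+42.02)/2 × 0.5 = 10.505
  [0.5→2.5]: (42.02+36.76)/2 × 2 = 78.78
  [2.5→4.5]: (36.76+19.77)/2 × 2 = 56.53
  [4.5→7.5]: (19.77+7.68)/2 × 3 = 41.175
  [7.5→11.5]: (7.68+2.18)/2 × 4 = 19.72
  Sum = 206.71 mcg/mL·h
k_e = ln2 / t½ = 0.693147 / 2.2 = 0.3151 h^-1
Extrapolated tail: C_last / k_e = 2.18 / 0.3151 = 6.918
AUC_0→∞ = 206.71 + 6.918 = 213.628 mcg/mL·h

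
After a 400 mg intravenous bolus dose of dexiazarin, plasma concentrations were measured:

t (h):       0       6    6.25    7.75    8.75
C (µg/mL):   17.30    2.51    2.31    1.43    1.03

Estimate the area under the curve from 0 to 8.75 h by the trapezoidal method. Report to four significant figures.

AUC = 64.07 µg/mL·h

Trapezoidal AUC_0→8.75:
  [0→6]: (17.30+2.51)/2 × 6 = 59.43
  [6→6.25]: (2.51+2.31)/2 × 0.25 = 0.6025
  [6.25→7.75]: (2.31+1.43)/2 × 1.5 = 2.805
  [7.75→8.75]: (1.43+1.03)/2 × 1 = 1.23
  Sum = 64.0675 µg/mL·h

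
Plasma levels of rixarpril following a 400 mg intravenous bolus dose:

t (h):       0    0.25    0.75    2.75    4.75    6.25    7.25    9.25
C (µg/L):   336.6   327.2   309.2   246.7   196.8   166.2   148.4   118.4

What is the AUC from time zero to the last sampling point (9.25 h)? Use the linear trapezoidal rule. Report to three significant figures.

AUC = 1940 µg/L·h

Trapezoidal AUC_0→9.25:
  [0→0.25]: (336.6+327.2)/2 × 0.25 = 82.975
  [0.25→0.75]: (327.2+309.2)/2 × 0.5 = 159.1
  [0.75→2.75]: (309.2+246.7)/2 × 2 = 555.9
  [2.75→4.75]: (246.7+196.8)/2 × 2 = 443.5
  [4.75→6.25]: (196.8+166.2)/2 × 1.5 = 272.25
  [6.25→7.25]: (166.2+148.4)/2 × 1 = 157.3
  [7.25→9.25]: (148.4+118.4)/2 × 2 = 266.8
  Sum = 1937.825 µg/L·h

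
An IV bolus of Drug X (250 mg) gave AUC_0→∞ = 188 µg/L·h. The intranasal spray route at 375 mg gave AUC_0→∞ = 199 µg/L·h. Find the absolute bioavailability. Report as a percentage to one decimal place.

F = 70.6%

F = (AUC_ev / D_ev) / (AUC_iv / D_iv)
  = (199/375) / (188/250)
  = 0.530667 / 0.752 = 0.7057
  = 70.57%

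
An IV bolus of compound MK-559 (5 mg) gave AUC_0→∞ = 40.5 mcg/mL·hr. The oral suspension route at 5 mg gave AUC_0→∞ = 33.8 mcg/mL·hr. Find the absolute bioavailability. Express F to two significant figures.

F = (AUC_ev / D_ev) / (AUC_iv / D_iv)
  = (33.8/5) / (40.5/5)
  = 6.76 / 8.1 = 0.8346

F = 0.83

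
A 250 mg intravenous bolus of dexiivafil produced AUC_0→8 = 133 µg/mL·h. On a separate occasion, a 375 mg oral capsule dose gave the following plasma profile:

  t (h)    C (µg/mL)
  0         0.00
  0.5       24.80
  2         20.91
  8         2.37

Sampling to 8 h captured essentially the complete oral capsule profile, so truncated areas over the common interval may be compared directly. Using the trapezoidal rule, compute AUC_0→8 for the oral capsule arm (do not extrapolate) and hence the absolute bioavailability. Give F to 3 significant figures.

Trapezoidal AUC_0→8 (oral capsule):
  [0→0.5]: (0.00+24.80)/2 × 0.5 = 6.2
  [0.5→2]: (24.80+20.91)/2 × 1.5 = 34.2825
  [2→8]: (20.91+2.37)/2 × 6 = 69.84
  Sum = 110.3225 µg/mL·h
F = (AUC_ev/D_ev)/(AUC_iv/D_iv) = (110.3225/375)/(133/250) = 0.294193/0.532 = 0.5530

F = 0.553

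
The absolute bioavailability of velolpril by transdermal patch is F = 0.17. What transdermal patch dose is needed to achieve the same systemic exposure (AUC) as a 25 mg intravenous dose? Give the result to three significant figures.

D_transdermal = 147 mg

For equal systemic exposure: F × D_ev = D_iv
D_ev = D_iv / F = 25 / 0.17 = 147.059 mg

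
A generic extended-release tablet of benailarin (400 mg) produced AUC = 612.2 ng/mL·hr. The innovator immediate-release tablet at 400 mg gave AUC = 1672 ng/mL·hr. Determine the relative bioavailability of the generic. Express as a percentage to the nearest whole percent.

F_rel = (AUC_test/D_test) / (AUC_ref/D_ref)
      = (612.2/400) / (1672/400)
      = 1.5305 / 4.18 = 0.3661 = 36.61%

F_rel = 37%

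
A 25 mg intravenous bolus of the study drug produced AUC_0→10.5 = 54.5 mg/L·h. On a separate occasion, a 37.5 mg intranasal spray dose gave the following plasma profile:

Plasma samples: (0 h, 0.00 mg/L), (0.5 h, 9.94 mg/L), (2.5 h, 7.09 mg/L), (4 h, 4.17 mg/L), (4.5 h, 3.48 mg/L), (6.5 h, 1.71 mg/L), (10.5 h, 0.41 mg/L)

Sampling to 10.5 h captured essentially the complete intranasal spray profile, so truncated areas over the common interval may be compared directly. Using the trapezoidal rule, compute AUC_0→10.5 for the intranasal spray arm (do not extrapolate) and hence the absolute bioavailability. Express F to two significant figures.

F = 0.48

Trapezoidal AUC_0→10.5 (intranasal spray):
  [0→0.5]: (0.00+9.94)/2 × 0.5 = 2.485
  [0.5→2.5]: (9.94+7.09)/2 × 2 = 17.03
  [2.5→4]: (7.09+4.17)/2 × 1.5 = 8.445
  [4→4.5]: (4.17+3.48)/2 × 0.5 = 1.9125
  [4.5→6.5]: (3.48+1.71)/2 × 2 = 5.19
  [6.5→10.5]: (1.71+0.41)/2 × 4 = 4.24
  Sum = 39.3025 mg/L·h
F = (AUC_ev/D_ev)/(AUC_iv/D_iv) = (39.3025/37.5)/(54.5/25) = 1.04807/2.18 = 0.4808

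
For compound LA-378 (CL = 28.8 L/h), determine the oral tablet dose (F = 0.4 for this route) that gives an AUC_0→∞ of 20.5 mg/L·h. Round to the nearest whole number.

Dose = CL × AUC_0→∞ / F
     = 28.8 × 20.5 / 0.4 = 1476 mg

Dose = 1476 mg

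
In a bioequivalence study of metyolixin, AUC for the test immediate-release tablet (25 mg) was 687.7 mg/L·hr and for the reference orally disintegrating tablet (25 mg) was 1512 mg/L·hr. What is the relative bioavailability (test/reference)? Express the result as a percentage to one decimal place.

F_rel = (AUC_test/D_test) / (AUC_ref/D_ref)
      = (687.7/25) / (1512/25)
      = 27.508 / 60.48 = 0.4548 = 45.48%

F_rel = 45.5%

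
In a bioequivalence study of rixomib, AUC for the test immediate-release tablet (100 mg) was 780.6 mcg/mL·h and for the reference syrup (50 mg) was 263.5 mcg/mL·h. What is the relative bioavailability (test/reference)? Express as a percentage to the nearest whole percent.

F_rel = (AUC_test/D_test) / (AUC_ref/D_ref)
      = (780.6/100) / (263.5/50)
      = 7.806 / 5.27 = 1.4812 = 148.12%

F_rel = 148%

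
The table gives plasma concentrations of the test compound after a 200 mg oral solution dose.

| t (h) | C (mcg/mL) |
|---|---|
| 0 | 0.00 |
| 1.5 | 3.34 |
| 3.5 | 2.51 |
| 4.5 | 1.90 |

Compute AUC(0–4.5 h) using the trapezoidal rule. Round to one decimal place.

AUC = 10.6 mcg/mL·h

Trapezoidal AUC_0→4.5:
  [0→1.5]: (0.00+3.34)/2 × 1.5 = 2.505
  [1.5→3.5]: (3.34+2.51)/2 × 2 = 5.85
  [3.5→4.5]: (2.51+1.90)/2 × 1 = 2.205
  Sum = 10.56 mcg/mL·h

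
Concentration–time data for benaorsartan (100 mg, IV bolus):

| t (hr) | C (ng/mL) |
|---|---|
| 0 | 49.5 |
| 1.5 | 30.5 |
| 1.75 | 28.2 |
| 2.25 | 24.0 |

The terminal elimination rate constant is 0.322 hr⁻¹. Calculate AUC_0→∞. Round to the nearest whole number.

AUC = 155 ng/mL·hr

Trapezoidal AUC_0→2.25:
  [0→1.5]: (49.5+30.5)/2 × 1.5 = 60.0
  [1.5→1.75]: (30.5+28.2)/2 × 0.25 = 7.3375
  [1.75→2.25]: (28.2+24.0)/2 × 0.5 = 13.05
  Sum = 80.3875 ng/mL·hr
Extrapolated tail: C_last / k_e = 24.0 / 0.322 = 74.534
AUC_0→∞ = 80.3875 + 74.534 = 154.9215 ng/mL·hr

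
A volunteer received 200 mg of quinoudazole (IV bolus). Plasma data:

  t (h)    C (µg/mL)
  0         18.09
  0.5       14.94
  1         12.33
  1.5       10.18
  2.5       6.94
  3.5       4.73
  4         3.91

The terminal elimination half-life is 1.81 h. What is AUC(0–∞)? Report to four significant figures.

AUC = 47.47 µg/mL·h

Trapezoidal AUC_0→4:
  [0→0.5]: (18.09+14.94)/2 × 0.5 = 8.2575
  [0.5→1]: (14.94+12.33)/2 × 0.5 = 6.8175
  [1→1.5]: (12.33+10.18)/2 × 0.5 = 5.6275
  [1.5→2.5]: (10.18+6.94)/2 × 1 = 8.56
  [2.5→3.5]: (6.94+4.73)/2 × 1 = 5.835
  [3.5→4]: (4.73+3.91)/2 × 0.5 = 2.16
  Sum = 37.2575 µg/mL·h
k_e = ln2 / t½ = 0.693147 / 1.81 = 0.3830 h^-1
Extrapolated tail: C_last / k_e = 3.91 / 0.383 = 10.209
AUC_0→∞ = 37.2575 + 10.209 = 47.4665 µg/mL·h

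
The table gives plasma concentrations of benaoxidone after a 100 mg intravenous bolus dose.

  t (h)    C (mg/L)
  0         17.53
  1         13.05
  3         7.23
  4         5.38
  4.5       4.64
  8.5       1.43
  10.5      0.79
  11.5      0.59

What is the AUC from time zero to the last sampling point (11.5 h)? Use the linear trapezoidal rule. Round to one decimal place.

Trapezoidal AUC_0→11.5:
  [0→1]: (17.53+13.05)/2 × 1 = 15.29
  [1→3]: (13.05+7.23)/2 × 2 = 20.28
  [3→4]: (7.23+5.38)/2 × 1 = 6.305
  [4→4.5]: (5.38+4.64)/2 × 0.5 = 2.505
  [4.5→8.5]: (4.64+1.43)/2 × 4 = 12.14
  [8.5→10.5]: (1.43+0.79)/2 × 2 = 2.22
  [10.5→11.5]: (0.79+0.59)/2 × 1 = 0.69
  Sum = 59.43 mg/L·h

AUC = 59.4 mg/L·h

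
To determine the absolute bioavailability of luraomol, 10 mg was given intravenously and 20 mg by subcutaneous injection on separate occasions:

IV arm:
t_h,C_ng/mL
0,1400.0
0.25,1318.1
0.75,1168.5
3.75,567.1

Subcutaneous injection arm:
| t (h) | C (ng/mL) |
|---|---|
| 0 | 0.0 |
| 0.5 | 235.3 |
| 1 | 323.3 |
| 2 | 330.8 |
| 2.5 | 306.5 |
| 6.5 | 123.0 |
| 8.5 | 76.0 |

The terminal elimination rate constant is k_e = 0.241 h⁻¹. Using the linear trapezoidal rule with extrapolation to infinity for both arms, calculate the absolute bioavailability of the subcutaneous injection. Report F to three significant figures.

F = 0.174

Trapezoidal AUC_0→3.75 (IV):
  [0→0.25]: (1400.0+1318.1)/2 × 0.25 = 339.7625
  [0.25→0.75]: (1318.1+1168.5)/2 × 0.5 = 621.65
  [0.75→3.75]: (1168.5+567.1)/2 × 3 = 2603.4
  Sum = 3564.8125 ng/mL·h
IV tail: 567.1/0.241 = 2353.112; AUC_iv,0→∞ = 3564.8125 + 2353.112 = 5917.9245 ng/mL·h
Trapezoidal AUC_0→8.5 (subcutaneous injection):
  [0→0.5]: (0.0+235.3)/2 × 0.5 = 58.825
  [0.5→1]: (235.3+323.3)/2 × 0.5 = 139.65
  [1→2]: (323.3+330.8)/2 × 1 = 327.05
  [2→2.5]: (330.8+306.5)/2 × 0.5 = 159.325
  [2.5→6.5]: (306.5+123.0)/2 × 4 = 859.0
  [6.5→8.5]: (123.0+76.0)/2 × 2 = 199.0
  Sum = 1742.85 ng/mL·h
subcutaneous injection tail: 76.0/0.241 = 315.353; AUC_ev,0→∞ = 1742.85 + 315.353 = 2058.203 ng/mL·h
F = (AUC_ev/D_ev)/(AUC_iv/D_iv) = (2058.203/20)/(5917.9245/10) = 102.91015/591.79245 = 0.1739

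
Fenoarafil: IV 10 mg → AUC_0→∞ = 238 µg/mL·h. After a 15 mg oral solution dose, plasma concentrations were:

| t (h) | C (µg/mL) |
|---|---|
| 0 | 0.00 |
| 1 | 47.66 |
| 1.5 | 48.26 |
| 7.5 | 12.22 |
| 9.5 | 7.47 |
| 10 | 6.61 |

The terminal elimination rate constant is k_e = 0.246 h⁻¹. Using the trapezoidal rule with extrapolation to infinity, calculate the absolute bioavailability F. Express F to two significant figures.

Trapezoidal AUC_0→10 (oral solution):
  [0→1]: (0.00+47.66)/2 × 1 = 23.83
  [1→1.5]: (47.66+48.26)/2 × 0.5 = 23.98
  [1.5→7.5]: (48.26+12.22)/2 × 6 = 181.44
  [7.5→9.5]: (12.22+7.47)/2 × 2 = 19.69
  [9.5→10]: (7.47+6.61)/2 × 0.5 = 3.52
  Sum = 252.46 µg/mL·h
Tail: C_last/k_e = 6.61/0.246 = 26.870
AUC_0→∞ (oral solution) = 252.46 + 26.870 = 279.33 µg/mL·h
F = (AUC_ev/D_ev)/(AUC_iv/D_iv) = (279.33/15)/(238/10) = 18.622/23.8 = 0.7824

F = 0.78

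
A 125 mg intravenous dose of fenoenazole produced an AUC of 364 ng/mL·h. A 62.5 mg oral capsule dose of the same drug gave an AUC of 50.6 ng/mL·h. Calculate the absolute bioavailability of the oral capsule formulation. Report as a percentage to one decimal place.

F = 27.8%

F = (AUC_ev / D_ev) / (AUC_iv / D_iv)
  = (50.6/62.5) / (364/125)
  = 0.8096 / 2.912 = 0.2780
  = 27.80%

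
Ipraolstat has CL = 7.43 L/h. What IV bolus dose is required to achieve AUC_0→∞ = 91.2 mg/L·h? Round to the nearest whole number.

Dose_iv = CL × AUC_0→∞
     = 7.43 × 91.2 = 677.616 mg

Dose = 678 mg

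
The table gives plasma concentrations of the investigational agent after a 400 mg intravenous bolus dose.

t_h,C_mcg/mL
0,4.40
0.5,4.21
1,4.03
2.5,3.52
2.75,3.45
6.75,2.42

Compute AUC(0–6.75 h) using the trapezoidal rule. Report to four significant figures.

Trapezoidal AUC_0→6.75:
  [0→0.5]: (4.40+4.21)/2 × 0.5 = 2.1525
  [0.5→1]: (4.21+4.03)/2 × 0.5 = 2.06
  [1→2.5]: (4.03+3.52)/2 × 1.5 = 5.6625
  [2.5→2.75]: (3.52+3.45)/2 × 0.25 = 0.87125
  [2.75→6.75]: (3.45+2.42)/2 × 4 = 11.74
  Sum = 22.48625 mcg/mL·h

AUC = 22.49 mcg/mL·h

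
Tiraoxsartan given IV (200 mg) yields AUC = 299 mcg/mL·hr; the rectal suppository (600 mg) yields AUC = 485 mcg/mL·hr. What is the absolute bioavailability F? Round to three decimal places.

F = (AUC_ev / D_ev) / (AUC_iv / D_iv)
  = (485/600) / (299/200)
  = 0.808333 / 1.495 = 0.5407

F = 0.541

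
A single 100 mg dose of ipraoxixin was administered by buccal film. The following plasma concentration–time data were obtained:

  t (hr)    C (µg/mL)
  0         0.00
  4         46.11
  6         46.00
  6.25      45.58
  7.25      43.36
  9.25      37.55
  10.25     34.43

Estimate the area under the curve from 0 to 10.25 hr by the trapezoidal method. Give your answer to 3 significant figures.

AUC = 357 µg/mL·hr

Trapezoidal AUC_0→10.25:
  [0→4]: (0.00+46.11)/2 × 4 = 92.22
  [4→6]: (46.11+46.00)/2 × 2 = 92.11
  [6→6.25]: (46.00+45.58)/2 × 0.25 = 11.4475
  [6.25→7.25]: (45.58+43.36)/2 × 1 = 44.47
  [7.25→9.25]: (43.36+37.55)/2 × 2 = 80.91
  [9.25→10.25]: (37.55+34.43)/2 × 1 = 35.99
  Sum = 357.1475 µg/mL·hr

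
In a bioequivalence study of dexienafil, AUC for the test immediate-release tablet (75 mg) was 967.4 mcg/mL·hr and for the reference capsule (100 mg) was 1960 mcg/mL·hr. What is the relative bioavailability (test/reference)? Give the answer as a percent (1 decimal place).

F_rel = 65.8%

F_rel = (AUC_test/D_test) / (AUC_ref/D_ref)
      = (967.4/75) / (1960/100)
      = 12.8987 / 19.6 = 0.6581 = 65.81%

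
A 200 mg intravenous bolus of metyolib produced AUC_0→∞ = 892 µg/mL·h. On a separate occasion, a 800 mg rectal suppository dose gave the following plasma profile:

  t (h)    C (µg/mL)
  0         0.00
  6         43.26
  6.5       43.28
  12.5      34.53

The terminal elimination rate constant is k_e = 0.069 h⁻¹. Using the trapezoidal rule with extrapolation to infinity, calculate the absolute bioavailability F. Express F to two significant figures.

F = 0.25

Trapezoidal AUC_0→12.5 (rectal suppository):
  [0→6]: (0.00+43.26)/2 × 6 = 129.78
  [6→6.5]: (43.26+43.28)/2 × 0.5 = 21.635
  [6.5→12.5]: (43.28+34.53)/2 × 6 = 233.43
  Sum = 384.845 µg/mL·h
Tail: C_last/k_e = 34.53/0.069 = 500.435
AUC_0→∞ (rectal suppository) = 384.845 + 500.435 = 885.28 µg/mL·h
F = (AUC_ev/D_ev)/(AUC_iv/D_iv) = (885.28/800)/(892/200) = 1.1066/4.46 = 0.2481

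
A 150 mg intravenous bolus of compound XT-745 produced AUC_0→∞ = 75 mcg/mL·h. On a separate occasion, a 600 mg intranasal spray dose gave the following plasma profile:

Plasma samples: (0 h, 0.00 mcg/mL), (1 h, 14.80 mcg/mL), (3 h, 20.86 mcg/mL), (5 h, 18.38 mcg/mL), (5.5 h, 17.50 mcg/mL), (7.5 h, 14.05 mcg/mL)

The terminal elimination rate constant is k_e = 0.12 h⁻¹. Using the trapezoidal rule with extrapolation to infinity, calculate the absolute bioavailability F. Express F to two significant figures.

Trapezoidal AUC_0→7.5 (intranasal spray):
  [0→1]: (0.00+14.80)/2 × 1 = 7.4
  [1→3]: (14.80+20.86)/2 × 2 = 35.66
  [3→5]: (20.86+18.38)/2 × 2 = 39.24
  [5→5.5]: (18.38+17.50)/2 × 0.5 = 8.97
  [5.5→7.5]: (17.50+14.05)/2 × 2 = 31.55
  Sum = 122.82 mcg/mL·h
Tail: C_last/k_e = 14.05/0.12 = 117.083
AUC_0→∞ (intranasal spray) = 122.82 + 117.083 = 239.903 mcg/mL·h
F = (AUC_ev/D_ev)/(AUC_iv/D_iv) = (239.903/600)/(75/150) = 0.399838/0.5 = 0.7997

F = 0.80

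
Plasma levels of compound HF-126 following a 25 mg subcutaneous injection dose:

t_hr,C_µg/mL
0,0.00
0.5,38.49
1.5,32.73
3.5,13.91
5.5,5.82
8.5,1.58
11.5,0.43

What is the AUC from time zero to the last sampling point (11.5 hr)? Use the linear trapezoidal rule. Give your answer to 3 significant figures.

Trapezoidal AUC_0→11.5:
  [0→0.5]: (0.00+38.49)/2 × 0.5 = 9.6225
  [0.5→1.5]: (38.49+32.73)/2 × 1 = 35.61
  [1.5→3.5]: (32.73+13.91)/2 × 2 = 46.64
  [3.5→5.5]: (13.91+5.82)/2 × 2 = 19.73
  [5.5→8.5]: (5.82+1.58)/2 × 3 = 11.1
  [8.5→11.5]: (1.58+0.43)/2 × 3 = 3.015
  Sum = 125.7175 µg/mL·hr

AUC = 126 µg/mL·hr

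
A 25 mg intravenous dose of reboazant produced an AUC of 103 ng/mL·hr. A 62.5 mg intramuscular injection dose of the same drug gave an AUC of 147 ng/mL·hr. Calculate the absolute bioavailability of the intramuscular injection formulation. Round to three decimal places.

F = 0.571

F = (AUC_ev / D_ev) / (AUC_iv / D_iv)
  = (147/62.5) / (103/25)
  = 2.352 / 4.12 = 0.5709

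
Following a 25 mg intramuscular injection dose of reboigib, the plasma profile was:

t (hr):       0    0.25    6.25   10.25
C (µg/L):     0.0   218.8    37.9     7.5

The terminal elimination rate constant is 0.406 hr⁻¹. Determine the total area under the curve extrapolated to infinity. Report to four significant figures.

AUC = 906.7 µg/L·hr

Trapezoidal AUC_0→10.25:
  [0→0.25]: (0.0+218.8)/2 × 0.25 = 27.35
  [0.25→6.25]: (218.8+37.9)/2 × 6 = 770.1
  [6.25→10.25]: (37.9+7.5)/2 × 4 = 90.8
  Sum = 888.25 µg/L·hr
Extrapolated tail: C_last / k_e = 7.5 / 0.406 = 18.473
AUC_0→∞ = 888.25 + 18.473 = 906.723 µg/L·hr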